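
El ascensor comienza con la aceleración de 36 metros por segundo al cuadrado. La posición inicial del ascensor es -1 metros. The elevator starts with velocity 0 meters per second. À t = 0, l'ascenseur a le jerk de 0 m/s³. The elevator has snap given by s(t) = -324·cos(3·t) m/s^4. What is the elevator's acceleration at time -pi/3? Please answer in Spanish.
Partiendo del snap s(t) = -324·cos(3·t), tomamos 2 antiderivadas. Integrando el snap y usando la condición inicial j(0) = 0, obtenemos j(t) = -108·sin(3·t). La antiderivada de la sacudida es la aceleración. Usando a(0) = 36, obtenemos a(t) = 36·cos(3·t). Tenemos la aceleración a(t) = 36·cos(3·t). Sustituyendo t = -pi/3: a(-pi/3) = -36.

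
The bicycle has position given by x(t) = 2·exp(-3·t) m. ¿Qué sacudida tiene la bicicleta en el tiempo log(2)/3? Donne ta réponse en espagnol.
Para resolver esto, necesitamos tomar 3 derivadas de nuestra ecuación de la posición x(t) = 2·exp(-3·t). Derivando la posición, obtenemos la velocidad: v(t) = -6·exp(-3·t). Derivando la velocidad, obtenemos la aceleración: a(t) = 18·exp(-3·t). La derivada de la aceleración da la sacudida: j(t) = -54·exp(-3·t). Tenemos la sacudida j(t) = -54·exp(-3·t). Sustituyendo t = log(2)/3: j(log(2)/3) = -27.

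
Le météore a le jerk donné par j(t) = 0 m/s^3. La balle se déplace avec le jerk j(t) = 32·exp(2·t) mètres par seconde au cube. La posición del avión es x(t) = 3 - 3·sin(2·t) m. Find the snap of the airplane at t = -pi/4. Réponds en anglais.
We must differentiate our position equation x(t) = 3 - 3·sin(2·t) 4 times. Taking d/dt of x(t), we find v(t) = -6·cos(2·t). Differentiating velocity, we get acceleration: a(t) = 12·sin(2·t). Taking d/dt of a(t), we find j(t) = 24·cos(2·t). Taking d/dt of j(t), we find s(t) = -48·sin(2·t). Using s(t) = -48·sin(2·t) and substituting t = -pi/4, we find s = 48.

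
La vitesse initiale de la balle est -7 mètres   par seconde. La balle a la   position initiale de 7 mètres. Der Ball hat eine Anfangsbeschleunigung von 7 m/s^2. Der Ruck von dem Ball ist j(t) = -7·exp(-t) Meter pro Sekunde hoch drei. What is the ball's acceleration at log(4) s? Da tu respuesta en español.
Necesitamos integrar nuestra ecuación de la sacudida j(t) = -7·exp(-t) 1 vez. Tomando ∫j(t)dt y aplicando a(0) = 7, encontramos a(t) = 7·exp(-t). De la ecuación de la aceleración a(t) = 7·exp(-t), sustituimos t = log(4) para obtener a = 7/4.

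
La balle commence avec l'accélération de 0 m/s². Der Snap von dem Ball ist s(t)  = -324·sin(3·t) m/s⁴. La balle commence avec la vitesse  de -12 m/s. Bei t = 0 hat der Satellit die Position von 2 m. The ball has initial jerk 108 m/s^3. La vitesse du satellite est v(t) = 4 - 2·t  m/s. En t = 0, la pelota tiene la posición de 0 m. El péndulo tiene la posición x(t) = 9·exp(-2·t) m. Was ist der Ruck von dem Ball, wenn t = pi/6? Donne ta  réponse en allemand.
Ausgehend von dem Snap s(t) = -324·sin(3·t), nehmen wir 1 Integral. Die Stammfunktion von dem Snap, mit j(0) = 108, ergibt den Ruck: j(t) = 108·cos(3·t). Aus der Gleichung für den Ruck j(t) = 108·cos(3·t), setzen wir t = pi/6 ein und erhalten j = 0.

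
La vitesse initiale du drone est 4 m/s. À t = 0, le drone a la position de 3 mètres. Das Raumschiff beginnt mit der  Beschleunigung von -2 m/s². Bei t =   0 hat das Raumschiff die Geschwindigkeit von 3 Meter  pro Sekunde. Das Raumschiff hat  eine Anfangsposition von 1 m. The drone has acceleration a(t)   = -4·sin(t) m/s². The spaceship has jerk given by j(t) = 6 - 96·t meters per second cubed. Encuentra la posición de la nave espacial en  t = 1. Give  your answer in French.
Pour résoudre ceci, nous devons prendre 3 intégrales de notre équation du jerk j(t) = 6 - 96·t. L'intégrale du jerk, avec a(0) = -2, donne l'accélération: a(t) = -48·t^2 + 6·t - 2. En prenant ∫a(t)dt et en appliquant v(0) = 3, nous trouvons v(t) = -16·t^3 + 3·t^2 - 2·t + 3. En intégrant la vitesse et en utilisant la condition initiale x(0) = 1, nous obtenons x(t) = -4·t^4 + t^3 - t^2 + 3·t + 1. En utilisant x(t) = -4·t^4 + t^3 - t^2 + 3·t + 1 et en substituant t = 1, nous trouvons x = 0.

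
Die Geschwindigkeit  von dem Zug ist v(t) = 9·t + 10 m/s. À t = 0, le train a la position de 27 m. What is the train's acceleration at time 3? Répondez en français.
Pour résoudre ceci, nous devons prendre 1 dérivée de notre équation de la vitesse v(t) = 9·t + 10. En dérivant la vitesse, nous obtenons l'accélération: a(t) = 9. En utilisant a(t) = 9 et en substituant t = 3, nous trouvons a = 9.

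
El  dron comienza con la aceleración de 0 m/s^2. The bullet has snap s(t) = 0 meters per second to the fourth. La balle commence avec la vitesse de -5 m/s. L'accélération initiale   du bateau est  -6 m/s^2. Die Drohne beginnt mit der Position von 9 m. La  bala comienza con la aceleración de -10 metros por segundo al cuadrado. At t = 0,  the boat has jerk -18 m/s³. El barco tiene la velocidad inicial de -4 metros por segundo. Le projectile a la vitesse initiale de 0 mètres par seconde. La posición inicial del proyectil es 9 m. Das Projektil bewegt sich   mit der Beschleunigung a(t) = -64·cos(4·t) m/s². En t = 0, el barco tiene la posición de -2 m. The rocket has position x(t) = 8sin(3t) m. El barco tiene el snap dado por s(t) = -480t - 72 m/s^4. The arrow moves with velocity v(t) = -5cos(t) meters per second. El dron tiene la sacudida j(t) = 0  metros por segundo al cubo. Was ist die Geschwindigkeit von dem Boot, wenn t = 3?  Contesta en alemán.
Um dies zu lösen, müssen wir 3 Integrale unserer Gleichung für den Snap s(t) = -480·t - 72 finden. Durch Integration von dem Snap und Verwendung der Anfangsbedingung j(0) = -18, erhalten wir j(t) = -240·t^2 - 72·t - 18. Die Stammfunktion von dem Ruck, mit a(0) = -6, ergibt die Beschleunigung: a(t) = -80·t^3 - 36·t^2 - 18·t - 6. Das Integral von der Beschleunigung, mit v(0) = -4, ergibt die Geschwindigkeit: v(t) = -20·t^4 - 12·t^3 - 9·t^2 - 6·t - 4. Aus der Gleichung für die Geschwindigkeit v(t) = -20·t^4 - 12·t^3 - 9·t^2 - 6·t - 4, setzen wir t = 3 ein und erhalten v = -2047.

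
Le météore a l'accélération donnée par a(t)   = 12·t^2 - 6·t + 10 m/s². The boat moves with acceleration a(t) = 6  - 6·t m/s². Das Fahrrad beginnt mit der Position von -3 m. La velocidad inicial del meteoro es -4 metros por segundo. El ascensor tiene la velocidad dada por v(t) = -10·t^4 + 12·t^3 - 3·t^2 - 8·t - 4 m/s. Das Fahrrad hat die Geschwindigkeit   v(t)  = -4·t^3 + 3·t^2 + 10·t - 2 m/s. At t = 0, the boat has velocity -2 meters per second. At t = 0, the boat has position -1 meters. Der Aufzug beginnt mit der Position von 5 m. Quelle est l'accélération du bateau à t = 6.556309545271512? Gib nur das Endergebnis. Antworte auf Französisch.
La réponse est -33.3378572716291.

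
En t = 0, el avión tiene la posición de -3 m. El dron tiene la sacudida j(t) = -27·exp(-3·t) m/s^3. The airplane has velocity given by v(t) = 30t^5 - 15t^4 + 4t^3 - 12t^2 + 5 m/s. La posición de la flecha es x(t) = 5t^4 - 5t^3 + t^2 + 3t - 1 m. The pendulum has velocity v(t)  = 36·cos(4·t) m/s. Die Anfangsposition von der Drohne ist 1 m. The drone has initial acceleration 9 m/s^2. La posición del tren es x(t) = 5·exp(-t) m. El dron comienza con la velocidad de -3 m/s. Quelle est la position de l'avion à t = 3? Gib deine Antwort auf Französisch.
Nous devons trouver la primitive de notre équation de la vitesse v(t) = 30·t^5 - 15·t^4 + 4·t^3 - 12·t^2 + 5 1 fois. En prenant ∫v(t)dt et en appliquant x(0) = -3, nous trouvons x(t) = 5·t^6 - 3·t^5 + t^4 - 4·t^3 + 5·t - 3. De l'équation de la position x(t) = 5·t^6 - 3·t^5 + t^4 - 4·t^3 + 5·t - 3, nous substituons t = 3 pour obtenir x = 2901.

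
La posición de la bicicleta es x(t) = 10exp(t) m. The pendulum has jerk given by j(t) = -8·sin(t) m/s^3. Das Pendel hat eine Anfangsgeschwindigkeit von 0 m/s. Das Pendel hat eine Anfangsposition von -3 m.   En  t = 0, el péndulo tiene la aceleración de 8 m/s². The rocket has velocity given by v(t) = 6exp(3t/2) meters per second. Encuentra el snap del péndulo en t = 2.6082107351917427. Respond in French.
Nous devons dériver notre équation du jerk j(t) = -8·sin(t) 1 fois. En prenant d/dt de j(t), nous trouvons s(t) = -8·cos(t). Nous avons le snap s(t) = -8·cos(t). En substituant t = 2.6082107351917427: s(2.6082107351917427) = 6.88873973718643.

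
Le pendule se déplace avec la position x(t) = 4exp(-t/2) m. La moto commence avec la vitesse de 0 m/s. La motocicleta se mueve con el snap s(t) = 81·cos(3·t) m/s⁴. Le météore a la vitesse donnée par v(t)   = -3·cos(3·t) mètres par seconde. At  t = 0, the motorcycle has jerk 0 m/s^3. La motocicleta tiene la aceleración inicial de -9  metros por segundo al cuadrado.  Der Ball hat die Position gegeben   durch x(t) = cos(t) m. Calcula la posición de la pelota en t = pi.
Usando x(t) = cos(t) y sustituyendo t = pi, encontramos x = -1.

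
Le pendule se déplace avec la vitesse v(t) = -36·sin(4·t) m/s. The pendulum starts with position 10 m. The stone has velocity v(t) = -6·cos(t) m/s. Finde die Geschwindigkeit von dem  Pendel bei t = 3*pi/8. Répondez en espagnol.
De la ecuación de la velocidad v(t) = -36·sin(4·t), sustituimos t = 3*pi/8 para obtener v = 36.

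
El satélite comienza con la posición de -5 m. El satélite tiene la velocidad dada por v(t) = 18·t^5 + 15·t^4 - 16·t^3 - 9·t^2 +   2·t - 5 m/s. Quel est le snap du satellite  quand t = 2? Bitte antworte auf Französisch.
Nous devons dériver notre équation de la vitesse v(t) = 18·t^5 + 15·t^4 - 16·t^3 - 9·t^2 + 2·t - 5 3 fois. En prenant d/dt de v(t), nous trouvons a(t) = 90·t^4 + 60·t^3 - 48·t^2 - 18·t + 2. En prenant d/dt de a(t), nous trouvons j(t) = 360·t^3 + 180·t^2 - 96·t - 18. En prenant d/dt de j(t), nous trouvons s(t) = 1080·t^2 + 360·t - 96. En utilisant s(t) = 1080·t^2 + 360·t - 96 et en substituant t = 2, nous trouvons s = 4944.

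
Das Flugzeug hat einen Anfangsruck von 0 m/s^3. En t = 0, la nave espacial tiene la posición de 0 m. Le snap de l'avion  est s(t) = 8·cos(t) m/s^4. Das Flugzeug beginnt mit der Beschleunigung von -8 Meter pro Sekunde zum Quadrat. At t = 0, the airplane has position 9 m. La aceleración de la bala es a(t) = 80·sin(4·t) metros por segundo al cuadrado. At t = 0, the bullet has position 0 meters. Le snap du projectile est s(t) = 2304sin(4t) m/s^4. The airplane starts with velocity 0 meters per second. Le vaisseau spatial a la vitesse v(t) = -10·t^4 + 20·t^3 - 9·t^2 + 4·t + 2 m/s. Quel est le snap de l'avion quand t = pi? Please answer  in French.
Nous avons le snap s(t) = 8·cos(t). En substituant t = pi: s(pi) = -8.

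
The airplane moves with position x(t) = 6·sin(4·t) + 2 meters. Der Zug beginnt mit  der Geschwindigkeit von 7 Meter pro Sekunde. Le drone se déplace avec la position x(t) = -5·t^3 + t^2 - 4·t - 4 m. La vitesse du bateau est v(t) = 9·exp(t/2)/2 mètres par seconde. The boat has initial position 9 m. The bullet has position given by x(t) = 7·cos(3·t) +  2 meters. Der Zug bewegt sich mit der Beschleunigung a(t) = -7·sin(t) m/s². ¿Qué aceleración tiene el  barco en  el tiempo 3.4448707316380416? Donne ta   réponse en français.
En partant de la vitesse v(t) = 9·exp(t/2)/2, nous prenons 1 dérivée. En prenant d/dt de v(t), nous trouvons a(t) = 9·exp(t/2)/4. De l'équation de l'accélération a(t) = 9·exp(t/2)/4, nous substituons t = 3.4448707316380416 pour obtenir a = 12.5958271689073.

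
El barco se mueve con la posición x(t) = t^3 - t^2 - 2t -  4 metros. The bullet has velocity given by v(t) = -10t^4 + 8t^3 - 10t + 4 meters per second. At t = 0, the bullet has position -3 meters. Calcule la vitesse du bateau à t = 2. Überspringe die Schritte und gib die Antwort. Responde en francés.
v(2) = 6.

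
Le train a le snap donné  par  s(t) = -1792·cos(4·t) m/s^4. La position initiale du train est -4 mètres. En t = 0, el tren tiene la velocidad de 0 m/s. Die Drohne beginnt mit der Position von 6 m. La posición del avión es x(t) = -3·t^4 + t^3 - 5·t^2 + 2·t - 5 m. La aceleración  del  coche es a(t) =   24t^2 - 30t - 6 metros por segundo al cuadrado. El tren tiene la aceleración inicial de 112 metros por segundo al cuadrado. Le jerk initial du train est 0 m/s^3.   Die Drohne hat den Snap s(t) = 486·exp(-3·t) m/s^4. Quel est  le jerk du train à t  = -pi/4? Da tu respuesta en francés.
Nous devons trouver la primitive de notre équation du snap s(t) = -1792·cos(4·t) 1 fois. La primitive du snap est le jerk. En utilisant j(0) = 0, nous obtenons j(t) = -448·sin(4·t). Nous avons le jerk j(t) = -448·sin(4·t). En substituant t = -pi/4: j(-pi/4) = 0.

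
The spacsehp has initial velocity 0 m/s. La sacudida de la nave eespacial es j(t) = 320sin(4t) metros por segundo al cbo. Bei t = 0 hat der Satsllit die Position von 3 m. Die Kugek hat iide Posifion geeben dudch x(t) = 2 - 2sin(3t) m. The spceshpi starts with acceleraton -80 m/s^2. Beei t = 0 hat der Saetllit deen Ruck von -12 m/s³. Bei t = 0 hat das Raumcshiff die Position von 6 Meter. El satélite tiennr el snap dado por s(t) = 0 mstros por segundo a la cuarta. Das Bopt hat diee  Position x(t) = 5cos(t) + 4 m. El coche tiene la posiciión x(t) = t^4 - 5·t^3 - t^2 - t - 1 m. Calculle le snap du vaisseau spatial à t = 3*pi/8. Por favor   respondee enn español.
Para resolver esto, necesitamos tomar 1 derivada de nuestra ecuación de la sacudida j(t) = 320·sin(4·t). La derivada de la sacudida da el snap: s(t) = 1280·cos(4·t). Usando s(t) = 1280·cos(4·t) y sustituyendo t = 3*pi/8, encontramos s = 0.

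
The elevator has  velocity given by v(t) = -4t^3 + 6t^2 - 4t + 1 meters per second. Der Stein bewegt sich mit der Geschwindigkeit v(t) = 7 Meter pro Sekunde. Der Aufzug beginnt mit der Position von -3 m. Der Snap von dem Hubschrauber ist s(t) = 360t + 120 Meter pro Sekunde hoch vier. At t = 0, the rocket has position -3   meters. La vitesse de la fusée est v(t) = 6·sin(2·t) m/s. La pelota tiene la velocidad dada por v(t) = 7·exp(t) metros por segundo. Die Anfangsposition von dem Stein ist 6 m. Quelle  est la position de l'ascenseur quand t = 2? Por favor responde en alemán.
Wir müssen unsere Gleichung für die Geschwindigkeit v(t) = -4·t^3 + 6·t^2 - 4·t + 1 1-mal integrieren. Das Integral von der Geschwindigkeit ist die Position. Mit x(0) = -3 erhalten wir x(t) = -t^4 + 2·t^3 - 2·t^2 + t - 3. Aus der Gleichung für die Position x(t) = -t^4 + 2·t^3 - 2·t^2 + t - 3, setzen wir t = 2 ein und erhalten x = -9.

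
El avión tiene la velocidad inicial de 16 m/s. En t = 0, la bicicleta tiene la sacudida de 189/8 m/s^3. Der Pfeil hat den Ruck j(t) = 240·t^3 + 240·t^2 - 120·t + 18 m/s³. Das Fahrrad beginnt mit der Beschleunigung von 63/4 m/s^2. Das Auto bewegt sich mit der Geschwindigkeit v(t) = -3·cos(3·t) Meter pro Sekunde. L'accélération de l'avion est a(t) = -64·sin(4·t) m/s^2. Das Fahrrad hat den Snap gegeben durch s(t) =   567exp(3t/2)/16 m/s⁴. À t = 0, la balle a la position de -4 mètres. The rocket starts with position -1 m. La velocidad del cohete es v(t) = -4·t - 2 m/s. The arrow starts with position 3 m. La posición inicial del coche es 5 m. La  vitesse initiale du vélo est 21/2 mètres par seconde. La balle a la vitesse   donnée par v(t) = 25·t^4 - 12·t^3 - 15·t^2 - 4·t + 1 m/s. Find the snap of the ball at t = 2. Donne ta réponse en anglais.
To solve this, we need to take 3 derivatives of our velocity equation v(t) = 25·t^4 - 12·t^3 - 15·t^2 - 4·t + 1. Differentiating velocity, we get acceleration: a(t) = 100·t^3 - 36·t^2 - 30·t - 4. Differentiating acceleration, we get jerk: j(t) = 300·t^2 - 72·t - 30. The derivative of jerk gives snap: s(t) = 600·t - 72. We have snap s(t) = 600·t - 72. Substituting t = 2: s(2) = 1128.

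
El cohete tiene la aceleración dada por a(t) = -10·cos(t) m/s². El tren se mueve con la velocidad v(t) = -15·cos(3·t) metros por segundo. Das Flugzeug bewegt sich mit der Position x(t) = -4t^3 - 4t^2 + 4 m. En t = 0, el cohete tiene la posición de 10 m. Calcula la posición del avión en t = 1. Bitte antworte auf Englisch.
Using x(t) = -4·t^3 - 4·t^2 + 4 and substituting t = 1, we find x = -4.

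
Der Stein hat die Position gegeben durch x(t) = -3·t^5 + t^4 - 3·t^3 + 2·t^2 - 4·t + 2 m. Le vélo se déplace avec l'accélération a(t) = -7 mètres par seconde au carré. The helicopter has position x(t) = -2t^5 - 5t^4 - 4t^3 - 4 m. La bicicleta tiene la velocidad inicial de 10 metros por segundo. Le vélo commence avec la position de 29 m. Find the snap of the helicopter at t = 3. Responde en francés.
En partant de la position x(t) = -2·t^5 - 5·t^4 - 4·t^3 - 4, nous prenons 4 dérivées. La dérivée de la position donne la vitesse: v(t) = -10·t^4 - 20·t^3 - 12·t^2. En dérivant la vitesse, nous obtenons l'accélération: a(t) = -40·t^3 - 60·t^2 - 24·t. En prenant d/dt de a(t), nous trouvons j(t) = -120·t^2 - 120·t - 24. La dérivée du jerk donne le snap: s(t) = -240·t - 120. Nous avons le snap s(t) = -240·t - 120. En substituant t = 3: s(3) = -840.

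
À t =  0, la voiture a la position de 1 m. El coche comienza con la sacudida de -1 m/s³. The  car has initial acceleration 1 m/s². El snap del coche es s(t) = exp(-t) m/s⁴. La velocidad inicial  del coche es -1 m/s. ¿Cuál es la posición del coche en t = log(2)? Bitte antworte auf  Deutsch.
Ausgehend von dem Snap s(t) = exp(-t), nehmen wir 4 Stammfunktionen. Die Stammfunktion von dem Snap, mit j(0) = -1, ergibt den Ruck: j(t) = -exp(-t). Die Stammfunktion von dem Ruck, mit a(0) = 1, ergibt die Beschleunigung: a(t) = exp(-t). Durch Integration von der Beschleunigung und Verwendung der Anfangsbedingung v(0) = -1, erhalten wir v(t) = -exp(-t). Mit ∫v(t)dt und Anwendung von x(0) = 1, finden wir x(t) = exp(-t). Aus der Gleichung für die Position x(t) = exp(-t), setzen wir t = log(2) ein und erhalten x = 1/2.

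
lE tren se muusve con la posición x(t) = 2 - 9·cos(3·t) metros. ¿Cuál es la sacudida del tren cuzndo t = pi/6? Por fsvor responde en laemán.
Um dies zu lösen, müssen wir 3 Ableitungen unserer Gleichung für die Position x(t) = 2 - 9·cos(3·t) nehmen. Die Ableitung von der Position ergibt die Geschwindigkeit: v(t) = 27·sin(3·t). Durch Ableiten von der Geschwindigkeit erhalten wir die Beschleunigung: a(t) = 81·cos(3·t). Durch Ableiten von der Beschleunigung erhalten wir den Ruck: j(t) = -243·sin(3·t). Wir haben den Ruck j(t) = -243·sin(3·t). Durch Einsetzen von t = pi/6: j(pi/6) = -243.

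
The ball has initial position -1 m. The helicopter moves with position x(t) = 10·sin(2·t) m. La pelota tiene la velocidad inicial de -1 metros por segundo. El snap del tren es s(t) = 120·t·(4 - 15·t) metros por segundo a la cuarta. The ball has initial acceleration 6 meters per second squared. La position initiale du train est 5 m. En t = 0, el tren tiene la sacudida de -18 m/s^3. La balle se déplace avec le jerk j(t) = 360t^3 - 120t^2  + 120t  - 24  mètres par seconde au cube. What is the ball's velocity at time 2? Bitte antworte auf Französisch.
Nous devons trouver l'intégrale de notre équation du jerk j(t) = 360·t^3 - 120·t^2 + 120·t - 24 2 fois. La primitive du jerk est l'accélération. En utilisant a(0) = 6, nous obtenons a(t) = 90·t^4 - 40·t^3 + 60·t^2 - 24·t + 6. L'intégrale de l'accélération est la vitesse. En utilisant v(0) = -1, nous obtenons v(t) = 18·t^5 - 10·t^4 + 20·t^3 - 12·t^2 + 6·t - 1. Nous avons la vitesse v(t) = 18·t^5 - 10·t^4 + 20·t^3 - 12·t^2 + 6·t - 1. En substituant t = 2: v(2) = 539.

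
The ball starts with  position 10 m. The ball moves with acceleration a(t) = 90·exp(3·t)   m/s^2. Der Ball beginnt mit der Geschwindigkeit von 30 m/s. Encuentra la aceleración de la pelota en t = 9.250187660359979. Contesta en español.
De la ecuación de la aceleración a(t) = 90·exp(3·t), sustituimos t = 9.250187660359979 para obtener a = 101428238185710.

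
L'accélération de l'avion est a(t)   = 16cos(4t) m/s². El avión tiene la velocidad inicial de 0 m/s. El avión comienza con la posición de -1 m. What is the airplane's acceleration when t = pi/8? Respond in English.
From the given acceleration equation a(t) = 16·cos(4·t), we substitute t = pi/8 to get a = 0.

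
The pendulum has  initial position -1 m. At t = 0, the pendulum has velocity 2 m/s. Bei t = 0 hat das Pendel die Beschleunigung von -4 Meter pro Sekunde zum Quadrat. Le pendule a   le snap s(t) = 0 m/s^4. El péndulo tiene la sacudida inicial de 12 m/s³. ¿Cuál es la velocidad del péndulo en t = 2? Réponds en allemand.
Ausgehend von dem Snap s(t) = 0, nehmen wir 3 Stammfunktionen. Die Stammfunktion von dem Snap ist der Ruck. Mit j(0) = 12 erhalten wir j(t) = 12. Mit ∫j(t)dt und Anwendung von a(0) = -4, finden wir a(t) = 12·t - 4. Das Integral von der Beschleunigung ist die Geschwindigkeit. Mit v(0) = 2 erhalten wir v(t) = 6·t^2 - 4·t + 2. Aus der Gleichung für die Geschwindigkeit v(t) = 6·t^2 - 4·t + 2, setzen wir t = 2 ein und erhalten v = 18.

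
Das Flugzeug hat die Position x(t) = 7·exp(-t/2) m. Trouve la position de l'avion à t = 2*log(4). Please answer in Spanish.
Tenemos la posición x(t) = 7·exp(-t/2). Sustituyendo t = 2*log(4): x(2*log(4)) = 7/4.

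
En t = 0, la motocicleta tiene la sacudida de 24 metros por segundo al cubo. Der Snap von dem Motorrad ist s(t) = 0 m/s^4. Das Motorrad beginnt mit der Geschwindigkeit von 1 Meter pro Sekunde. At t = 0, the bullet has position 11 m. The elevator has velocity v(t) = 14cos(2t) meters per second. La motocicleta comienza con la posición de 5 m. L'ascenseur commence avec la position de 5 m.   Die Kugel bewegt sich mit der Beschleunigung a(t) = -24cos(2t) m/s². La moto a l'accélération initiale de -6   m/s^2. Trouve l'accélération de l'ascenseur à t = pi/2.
En partant de la vitesse v(t) = 14·cos(2·t), nous prenons 1 dérivée. En dérivant la vitesse, nous obtenons l'accélération: a(t) = -28·sin(2·t). Nous avons l'accélération a(t) = -28·sin(2·t). En substituant t = pi/2: a(pi/2) = 0.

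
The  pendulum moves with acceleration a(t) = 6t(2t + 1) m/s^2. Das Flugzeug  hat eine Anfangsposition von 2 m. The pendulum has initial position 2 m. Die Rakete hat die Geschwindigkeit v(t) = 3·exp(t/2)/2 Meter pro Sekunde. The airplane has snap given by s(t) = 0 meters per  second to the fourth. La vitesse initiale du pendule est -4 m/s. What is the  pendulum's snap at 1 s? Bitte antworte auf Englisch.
To solve this, we need to take 2 derivatives of our acceleration equation a(t) = 6·t·(2·t + 1). Differentiating acceleration, we get jerk: j(t) = 24·t + 6. The derivative of jerk gives snap: s(t) = 24. We have snap s(t) = 24. Substituting t = 1: s(1) = 24.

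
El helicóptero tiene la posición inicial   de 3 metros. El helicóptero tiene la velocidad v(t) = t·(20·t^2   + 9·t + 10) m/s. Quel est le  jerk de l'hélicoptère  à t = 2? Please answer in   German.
Um dies zu lösen, müssen wir 2 Ableitungen unserer Gleichung für die Geschwindigkeit v(t) = t·(20·t^2 + 9·t + 10) nehmen. Mit d/dt von v(t) finden wir a(t) = 20·t^2 + t·(40·t + 9) + 9·t + 10. Die Ableitung von der Beschleunigung ergibt den Ruck: j(t) = 120·t + 18. Aus der Gleichung für den Ruck j(t) = 120·t + 18, setzen wir t = 2 ein und erhalten j = 258.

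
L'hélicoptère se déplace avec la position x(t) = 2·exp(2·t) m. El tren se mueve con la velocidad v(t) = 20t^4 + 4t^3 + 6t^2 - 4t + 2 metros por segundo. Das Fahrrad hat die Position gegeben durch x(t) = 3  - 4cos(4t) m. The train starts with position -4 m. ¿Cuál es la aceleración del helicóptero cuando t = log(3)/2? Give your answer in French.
En partant de la position x(t) = 2·exp(2·t), nous prenons 2 dérivées. En dérivant la position, nous obtenons la vitesse: v(t) = 4·exp(2·t). En prenant d/dt de v(t), nous trouvons a(t) = 8·exp(2·t). De l'équation de l'accélération a(t) = 8·exp(2·t), nous substituons t = log(3)/2 pour obtenir a = 24.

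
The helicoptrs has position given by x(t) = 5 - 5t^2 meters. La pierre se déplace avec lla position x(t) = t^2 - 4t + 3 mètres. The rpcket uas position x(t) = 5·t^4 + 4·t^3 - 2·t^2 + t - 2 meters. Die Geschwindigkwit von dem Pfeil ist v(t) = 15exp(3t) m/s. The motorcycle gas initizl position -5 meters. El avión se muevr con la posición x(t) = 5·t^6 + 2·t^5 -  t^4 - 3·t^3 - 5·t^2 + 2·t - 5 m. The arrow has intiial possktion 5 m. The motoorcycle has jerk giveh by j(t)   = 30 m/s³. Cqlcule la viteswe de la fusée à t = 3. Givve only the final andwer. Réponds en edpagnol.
En t = 3, v = 637.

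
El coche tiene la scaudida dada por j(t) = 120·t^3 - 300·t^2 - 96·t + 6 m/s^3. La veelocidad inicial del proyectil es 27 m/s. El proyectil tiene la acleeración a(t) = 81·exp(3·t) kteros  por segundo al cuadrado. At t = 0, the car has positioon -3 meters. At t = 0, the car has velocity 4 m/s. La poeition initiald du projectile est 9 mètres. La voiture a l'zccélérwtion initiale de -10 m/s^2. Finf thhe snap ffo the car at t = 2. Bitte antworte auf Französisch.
Nous devons dériver notre équation du jerk j(t) = 120·t^3 - 300·t^2 - 96·t + 6 1 fois. En prenant d/dt de j(t), nous trouvons s(t) = 360·t^2 - 600·t - 96. Nous avons le snap s(t) = 360·t^2 - 600·t - 96. En substituant t = 2: s(2) = 144.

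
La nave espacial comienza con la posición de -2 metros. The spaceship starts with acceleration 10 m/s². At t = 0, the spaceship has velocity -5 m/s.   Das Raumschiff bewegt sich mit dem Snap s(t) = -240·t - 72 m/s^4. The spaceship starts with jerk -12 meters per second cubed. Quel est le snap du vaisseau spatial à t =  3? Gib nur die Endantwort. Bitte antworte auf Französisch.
À t = 3, s = -792.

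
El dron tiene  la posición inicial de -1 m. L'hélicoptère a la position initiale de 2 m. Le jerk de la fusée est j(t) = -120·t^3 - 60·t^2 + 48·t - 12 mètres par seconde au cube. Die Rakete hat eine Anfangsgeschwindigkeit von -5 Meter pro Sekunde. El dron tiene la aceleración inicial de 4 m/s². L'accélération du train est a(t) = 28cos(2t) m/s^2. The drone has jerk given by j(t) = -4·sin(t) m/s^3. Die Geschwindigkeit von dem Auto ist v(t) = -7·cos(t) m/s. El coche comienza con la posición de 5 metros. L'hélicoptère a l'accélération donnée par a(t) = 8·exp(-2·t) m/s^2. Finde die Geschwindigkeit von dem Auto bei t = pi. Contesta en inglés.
We have velocity v(t) = -7·cos(t). Substituting t = pi: v(pi) = 7.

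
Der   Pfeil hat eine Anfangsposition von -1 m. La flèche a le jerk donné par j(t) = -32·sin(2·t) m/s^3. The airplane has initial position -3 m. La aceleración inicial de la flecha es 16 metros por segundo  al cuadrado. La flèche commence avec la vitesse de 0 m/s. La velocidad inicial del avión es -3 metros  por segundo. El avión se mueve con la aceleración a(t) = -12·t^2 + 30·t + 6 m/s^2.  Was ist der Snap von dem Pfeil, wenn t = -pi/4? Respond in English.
We must differentiate our jerk equation j(t) = -32·sin(2·t) 1 time. Differentiating jerk, we get snap: s(t) = -64·cos(2·t). From the given snap equation s(t) = -64·cos(2·t), we substitute t = -pi/4 to get s = 0.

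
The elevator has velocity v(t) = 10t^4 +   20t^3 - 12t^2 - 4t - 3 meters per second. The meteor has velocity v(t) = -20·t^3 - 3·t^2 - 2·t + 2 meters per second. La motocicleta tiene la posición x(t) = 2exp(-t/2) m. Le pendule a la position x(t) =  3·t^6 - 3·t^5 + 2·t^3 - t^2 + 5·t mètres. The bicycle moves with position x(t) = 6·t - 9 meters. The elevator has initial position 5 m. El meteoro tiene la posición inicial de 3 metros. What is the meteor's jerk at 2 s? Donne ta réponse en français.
En partant de la vitesse v(t) = -20·t^3 - 3·t^2 - 2·t + 2, nous prenons 2 dérivées. En dérivant la vitesse, nous obtenons l'accélération: a(t) = -60·t^2 - 6·t - 2. La dérivée de l'accélération donne le jerk: j(t) = -120·t - 6. Nous avons le jerk j(t) = -120·t - 6. En substituant t = 2: j(2) = -246.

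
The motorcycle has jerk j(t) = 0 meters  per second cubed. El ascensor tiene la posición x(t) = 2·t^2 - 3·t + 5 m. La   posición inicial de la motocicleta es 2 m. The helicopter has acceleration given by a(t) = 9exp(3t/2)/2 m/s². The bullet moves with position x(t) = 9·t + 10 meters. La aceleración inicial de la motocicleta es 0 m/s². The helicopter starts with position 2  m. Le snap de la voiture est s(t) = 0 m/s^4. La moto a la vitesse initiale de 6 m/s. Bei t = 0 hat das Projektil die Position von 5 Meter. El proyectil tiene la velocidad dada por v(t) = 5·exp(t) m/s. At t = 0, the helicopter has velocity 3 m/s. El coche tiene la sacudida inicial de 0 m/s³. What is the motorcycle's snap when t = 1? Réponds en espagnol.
Para resolver esto, necesitamos tomar 1 derivada de nuestra ecuación de la sacudida j(t) = 0. Tomando d/dt de j(t), encontramos s(t) = 0. De la ecuación del snap s(t) = 0, sustituimos t = 1 para obtener s = 0.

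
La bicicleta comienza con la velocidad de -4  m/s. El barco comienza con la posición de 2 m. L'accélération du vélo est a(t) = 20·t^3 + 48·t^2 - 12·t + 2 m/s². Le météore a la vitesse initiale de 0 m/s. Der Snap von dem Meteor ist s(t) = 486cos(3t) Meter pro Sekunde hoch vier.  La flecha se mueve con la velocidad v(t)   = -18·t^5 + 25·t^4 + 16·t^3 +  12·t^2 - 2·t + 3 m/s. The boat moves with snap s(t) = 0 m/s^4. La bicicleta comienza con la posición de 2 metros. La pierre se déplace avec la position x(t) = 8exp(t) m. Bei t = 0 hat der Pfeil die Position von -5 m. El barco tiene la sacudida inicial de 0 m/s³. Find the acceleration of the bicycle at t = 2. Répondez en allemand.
Mit a(t) = 20·t^3 + 48·t^2 - 12·t + 2 und Einsetzen von t = 2, finden wir a = 330.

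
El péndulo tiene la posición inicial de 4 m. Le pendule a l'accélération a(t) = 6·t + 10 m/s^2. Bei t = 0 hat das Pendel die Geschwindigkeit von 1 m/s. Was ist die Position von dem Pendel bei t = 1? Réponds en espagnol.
Debemos encontrar la antiderivada de nuestra ecuación de la aceleración a(t) = 6·t + 10 2 veces. Tomando ∫a(t)dt y aplicando v(0) = 1, encontramos v(t) = 3·t^2 + 10·t + 1. Integrando la velocidad y usando la condición inicial x(0) = 4, obtenemos x(t) = t^3 + 5·t^2 + t + 4. Usando x(t) = t^3 + 5·t^2 + t + 4 y sustituyendo t = 1, encontramos x = 11.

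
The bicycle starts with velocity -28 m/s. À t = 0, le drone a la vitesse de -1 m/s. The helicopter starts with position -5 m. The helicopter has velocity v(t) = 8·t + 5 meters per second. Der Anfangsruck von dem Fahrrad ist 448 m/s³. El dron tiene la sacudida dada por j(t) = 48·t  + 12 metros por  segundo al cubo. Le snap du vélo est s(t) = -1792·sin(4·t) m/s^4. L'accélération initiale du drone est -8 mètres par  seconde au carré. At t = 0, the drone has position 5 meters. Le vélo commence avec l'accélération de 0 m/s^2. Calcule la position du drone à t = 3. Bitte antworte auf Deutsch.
Um dies zu lösen, müssen wir 3 Integrale unserer Gleichung für den Ruck j(t) = 48·t + 12 finden. Das Integral von dem Ruck ist die Beschleunigung. Mit a(0) = -8 erhalten wir a(t) = 24·t^2 + 12·t - 8. Die Stammfunktion von der Beschleunigung, mit v(0) = -1, ergibt die Geschwindigkeit: v(t) = 8·t^3 + 6·t^2 - 8·t - 1. Durch Integration von der Geschwindigkeit und Verwendung der Anfangsbedingung x(0) = 5, erhalten wir x(t) = 2·t^4 + 2·t^3 - 4·t^2 - t + 5. Mit x(t) = 2·t^4 + 2·t^3 - 4·t^2 - t + 5 und Einsetzen von t = 3, finden wir x = 182.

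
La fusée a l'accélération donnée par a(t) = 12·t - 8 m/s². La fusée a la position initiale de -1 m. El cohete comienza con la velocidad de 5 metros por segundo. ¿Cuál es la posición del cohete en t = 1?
Debemos encontrar la antiderivada de nuestra ecuación de la aceleración a(t) = 12·t - 8 2 veces. La antiderivada de la aceleración, con v(0) = 5, da la velocidad: v(t) = 6·t^2 - 8·t + 5. La integral de la velocidad es la posición. Usando x(0) = -1, obtenemos x(t) = 2·t^3 - 4·t^2 + 5·t - 1. De la ecuación de la posición x(t) = 2·t^3 - 4·t^2 + 5·t - 1, sustituimos t = 1 para obtener x = 2.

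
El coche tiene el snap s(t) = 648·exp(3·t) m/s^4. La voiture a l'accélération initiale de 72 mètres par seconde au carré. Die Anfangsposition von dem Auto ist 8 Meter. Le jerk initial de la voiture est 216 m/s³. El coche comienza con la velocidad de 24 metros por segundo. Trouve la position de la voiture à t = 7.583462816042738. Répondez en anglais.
To solve this, we need to take 4 antiderivatives of our snap equation s(t) = 648·exp(3·t). Taking ∫s(t)dt and applying j(0) = 216, we find j(t) = 216·exp(3·t). Finding the antiderivative of j(t) and using a(0) = 72: a(t) = 72·exp(3·t). Taking ∫a(t)dt and applying v(0) = 24, we find v(t) = 24·exp(3·t). Integrating velocity and using the initial condition x(0) = 8, we get x(t) = 8·exp(3·t). Using x(t) = 8·exp(3·t) and substituting t = 7.583462816042738, we find x = 60737673292.2073.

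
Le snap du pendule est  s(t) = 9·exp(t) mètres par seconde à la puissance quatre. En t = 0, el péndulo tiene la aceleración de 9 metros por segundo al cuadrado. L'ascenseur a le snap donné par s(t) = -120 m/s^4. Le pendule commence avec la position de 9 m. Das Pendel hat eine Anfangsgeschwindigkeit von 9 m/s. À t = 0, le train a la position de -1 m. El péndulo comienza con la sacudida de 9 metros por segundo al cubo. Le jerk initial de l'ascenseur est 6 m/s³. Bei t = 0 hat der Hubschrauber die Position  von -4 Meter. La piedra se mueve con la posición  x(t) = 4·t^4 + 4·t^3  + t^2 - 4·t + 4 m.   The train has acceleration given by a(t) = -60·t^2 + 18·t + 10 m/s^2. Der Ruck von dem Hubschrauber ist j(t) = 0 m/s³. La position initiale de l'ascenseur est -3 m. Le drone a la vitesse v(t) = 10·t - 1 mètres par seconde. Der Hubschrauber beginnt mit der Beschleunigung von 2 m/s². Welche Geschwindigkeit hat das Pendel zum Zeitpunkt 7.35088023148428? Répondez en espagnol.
Debemos encontrar la integral de nuestra ecuación del snap s(t) = 9·exp(t) 3 veces. Tomando ∫s(t)dt y aplicando j(0) = 9, encontramos j(t) = 9·exp(t). Tomando ∫j(t)dt y aplicando a(0) = 9, encontramos a(t) = 9·exp(t). La antiderivada de la aceleración, con v(0) = 9, da la velocidad: v(t) = 9·exp(t). De la ecuación de la velocidad v(t) = 9·exp(t), sustituimos t = 7.35088023148428 para obtener v = 14018.1024966296.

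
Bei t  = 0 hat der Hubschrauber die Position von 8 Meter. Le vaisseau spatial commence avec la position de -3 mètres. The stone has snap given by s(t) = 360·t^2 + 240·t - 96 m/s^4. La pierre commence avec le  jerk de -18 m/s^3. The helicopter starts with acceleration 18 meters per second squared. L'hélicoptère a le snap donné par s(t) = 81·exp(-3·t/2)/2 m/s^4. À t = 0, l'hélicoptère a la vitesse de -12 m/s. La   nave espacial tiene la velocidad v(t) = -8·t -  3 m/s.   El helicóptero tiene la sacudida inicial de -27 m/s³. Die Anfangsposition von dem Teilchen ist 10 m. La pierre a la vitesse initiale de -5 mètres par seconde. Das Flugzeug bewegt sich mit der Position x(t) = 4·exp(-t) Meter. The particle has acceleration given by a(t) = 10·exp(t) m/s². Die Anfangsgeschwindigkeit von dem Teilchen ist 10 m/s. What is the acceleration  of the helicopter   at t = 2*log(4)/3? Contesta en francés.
Pour résoudre ceci, nous devons prendre 2 primitives de notre équation du snap s(t) = 81·exp(-3·t/2)/2. En prenant ∫s(t)dt et en appliquant j(0) = -27, nous trouvons j(t) = -27·exp(-3·t/2). L'intégrale du jerk, avec a(0) = 18, donne l'accélération: a(t) = 18·exp(-3·t/2). De l'équation de l'accélération a(t) = 18·exp(-3·t/2), nous substituons t = 2*log(4)/3 pour obtenir a = 9/2.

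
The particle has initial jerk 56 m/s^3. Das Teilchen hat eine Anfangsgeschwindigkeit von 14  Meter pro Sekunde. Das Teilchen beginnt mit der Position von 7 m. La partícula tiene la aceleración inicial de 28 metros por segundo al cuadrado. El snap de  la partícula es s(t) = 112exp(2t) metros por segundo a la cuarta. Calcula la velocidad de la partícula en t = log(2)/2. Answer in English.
Starting from snap s(t) = 112·exp(2·t), we take 3 integrals. Integrating snap and using the initial condition j(0) = 56, we get j(t) = 56·exp(2·t). Finding the integral of j(t) and using a(0) = 28: a(t) = 28·exp(2·t). Finding the antiderivative of a(t) and using v(0) = 14: v(t) = 14·exp(2·t). From the given velocity equation v(t) = 14·exp(2·t), we substitute t = log(2)/2 to get v = 28.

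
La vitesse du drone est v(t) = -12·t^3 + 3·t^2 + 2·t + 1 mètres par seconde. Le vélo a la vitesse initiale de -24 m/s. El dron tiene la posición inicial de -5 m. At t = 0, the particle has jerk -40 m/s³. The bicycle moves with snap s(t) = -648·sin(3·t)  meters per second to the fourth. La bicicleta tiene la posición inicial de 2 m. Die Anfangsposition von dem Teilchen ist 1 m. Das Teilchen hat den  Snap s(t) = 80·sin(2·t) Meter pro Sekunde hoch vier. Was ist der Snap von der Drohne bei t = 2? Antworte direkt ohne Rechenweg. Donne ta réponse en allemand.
Die Antwort ist -72.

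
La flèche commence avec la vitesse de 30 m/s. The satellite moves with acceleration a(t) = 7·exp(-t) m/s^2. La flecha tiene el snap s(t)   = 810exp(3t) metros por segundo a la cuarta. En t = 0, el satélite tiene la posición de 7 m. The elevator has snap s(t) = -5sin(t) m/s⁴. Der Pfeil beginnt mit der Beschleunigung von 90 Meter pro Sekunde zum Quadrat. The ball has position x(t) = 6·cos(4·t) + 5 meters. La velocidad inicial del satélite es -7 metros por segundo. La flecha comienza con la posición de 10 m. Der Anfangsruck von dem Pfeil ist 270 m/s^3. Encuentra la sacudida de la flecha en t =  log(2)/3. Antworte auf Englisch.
We must find the antiderivative of our snap equation s(t) = 810·exp(3·t) 1 time. The antiderivative of snap, with j(0) = 270, gives jerk: j(t) = 270·exp(3·t). From the given jerk equation j(t) = 270·exp(3·t), we substitute t = log(2)/3 to get j = 540.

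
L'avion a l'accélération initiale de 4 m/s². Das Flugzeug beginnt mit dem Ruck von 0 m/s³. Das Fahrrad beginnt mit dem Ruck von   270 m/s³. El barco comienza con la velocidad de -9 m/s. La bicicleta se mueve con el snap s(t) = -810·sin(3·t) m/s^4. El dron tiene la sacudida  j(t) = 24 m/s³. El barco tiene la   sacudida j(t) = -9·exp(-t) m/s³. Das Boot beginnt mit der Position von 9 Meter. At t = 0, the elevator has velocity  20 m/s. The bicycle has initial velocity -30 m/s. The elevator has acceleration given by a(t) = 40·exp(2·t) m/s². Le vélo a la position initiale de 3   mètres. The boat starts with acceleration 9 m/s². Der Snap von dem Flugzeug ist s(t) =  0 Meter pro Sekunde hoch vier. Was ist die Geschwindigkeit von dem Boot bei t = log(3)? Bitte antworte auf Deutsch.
Um dies zu lösen, müssen wir 2 Stammfunktionen unserer Gleichung für den Ruck j(t) = -9·exp(-t) finden. Die Stammfunktion von dem Ruck, mit a(0) = 9, ergibt die Beschleunigung: a(t) = 9·exp(-t). Durch Integration von der Beschleunigung und Verwendung der Anfangsbedingung v(0) = -9, erhalten wir v(t) = -9·exp(-t). Mit v(t) = -9·exp(-t) und Einsetzen von t = log(3), finden wir v = -3.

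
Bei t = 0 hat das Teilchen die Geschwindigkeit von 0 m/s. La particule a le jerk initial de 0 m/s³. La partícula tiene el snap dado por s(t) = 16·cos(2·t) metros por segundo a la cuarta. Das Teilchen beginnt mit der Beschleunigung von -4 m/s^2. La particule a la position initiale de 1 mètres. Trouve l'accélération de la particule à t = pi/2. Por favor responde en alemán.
Wir müssen unsere Gleichung für den Snap s(t) = 16·cos(2·t) 2-mal integrieren. Durch Integration von dem Snap und Verwendung der Anfangsbedingung j(0) = 0, erhalten wir j(t) = 8·sin(2·t). Durch Integration von dem Ruck und Verwendung der Anfangsbedingung a(0) = -4, erhalten wir a(t) = -4·cos(2·t). Mit a(t) = -4·cos(2·t) und Einsetzen von t = pi/2, finden wir a = 4.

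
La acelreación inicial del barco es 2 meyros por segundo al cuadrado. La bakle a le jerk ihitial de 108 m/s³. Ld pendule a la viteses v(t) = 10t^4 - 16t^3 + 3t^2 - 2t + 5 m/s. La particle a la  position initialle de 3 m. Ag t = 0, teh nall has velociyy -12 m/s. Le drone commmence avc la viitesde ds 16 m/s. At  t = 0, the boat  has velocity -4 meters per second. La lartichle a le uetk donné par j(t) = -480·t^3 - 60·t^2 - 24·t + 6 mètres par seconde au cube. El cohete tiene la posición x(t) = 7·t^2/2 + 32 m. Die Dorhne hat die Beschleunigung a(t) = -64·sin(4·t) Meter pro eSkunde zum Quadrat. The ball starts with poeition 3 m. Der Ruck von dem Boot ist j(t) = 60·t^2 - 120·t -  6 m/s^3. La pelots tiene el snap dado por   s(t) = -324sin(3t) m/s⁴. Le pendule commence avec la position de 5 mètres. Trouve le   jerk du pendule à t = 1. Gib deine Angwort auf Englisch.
We must differentiate our velocity equation v(t) = 10·t^4 - 16·t^3 + 3·t^2 - 2·t + 5 2 times. The derivative of velocity gives acceleration: a(t) = 40·t^3 - 48·t^2 + 6·t - 2. Differentiating acceleration, we get jerk: j(t) = 120·t^2 - 96·t + 6. Using j(t) = 120·t^2 - 96·t + 6 and substituting t = 1, we find j = 30.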